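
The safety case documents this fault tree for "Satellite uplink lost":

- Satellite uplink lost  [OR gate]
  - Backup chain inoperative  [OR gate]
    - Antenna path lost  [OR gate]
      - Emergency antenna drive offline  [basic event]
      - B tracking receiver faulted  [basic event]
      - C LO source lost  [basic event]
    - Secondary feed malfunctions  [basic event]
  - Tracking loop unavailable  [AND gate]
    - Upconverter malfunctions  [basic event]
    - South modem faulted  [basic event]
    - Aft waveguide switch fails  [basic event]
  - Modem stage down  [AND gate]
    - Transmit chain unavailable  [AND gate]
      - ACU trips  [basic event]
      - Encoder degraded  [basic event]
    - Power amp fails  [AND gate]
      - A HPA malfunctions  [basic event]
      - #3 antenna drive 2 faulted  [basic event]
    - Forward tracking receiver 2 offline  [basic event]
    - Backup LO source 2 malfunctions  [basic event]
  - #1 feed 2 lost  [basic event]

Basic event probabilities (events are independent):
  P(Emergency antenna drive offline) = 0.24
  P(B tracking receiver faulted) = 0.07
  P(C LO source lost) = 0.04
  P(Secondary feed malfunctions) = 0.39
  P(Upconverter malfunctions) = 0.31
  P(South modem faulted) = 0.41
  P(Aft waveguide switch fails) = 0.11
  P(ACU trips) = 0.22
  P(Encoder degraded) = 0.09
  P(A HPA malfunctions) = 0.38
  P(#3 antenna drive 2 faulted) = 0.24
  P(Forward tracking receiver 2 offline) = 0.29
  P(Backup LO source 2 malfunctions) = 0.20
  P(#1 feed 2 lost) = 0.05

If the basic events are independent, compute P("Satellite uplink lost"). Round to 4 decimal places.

P(Antenna path lost) [OR] = 1 − (1−0.24) × (1−0.07) × (1−0.04) = 0.321472
P(Backup chain inoperative) [OR] = 1 − (1−0.321472) × (1−0.39) = 0.586098
P(Tracking loop unavailable) [AND] = 0.31 × 0.41 × 0.11 = 0.013981
P(Transmit chain unavailable) [AND] = 0.22 × 0.09 = 0.019800
P(Power amp fails) [AND] = 0.38 × 0.24 = 0.091200
P(Modem stage down) [AND] = 0.019800 × 0.091200 × 0.29 × 0.20 = 0.000105
P(Satellite uplink lost) [OR] = 1 − (1−0.586098) × (1−0.013981) × (1−0.000105) × (1−0.05) = 0.612331
Rounded to 4 decimal places: P(Satellite uplink lost) ≈ 0.6123.

0.6123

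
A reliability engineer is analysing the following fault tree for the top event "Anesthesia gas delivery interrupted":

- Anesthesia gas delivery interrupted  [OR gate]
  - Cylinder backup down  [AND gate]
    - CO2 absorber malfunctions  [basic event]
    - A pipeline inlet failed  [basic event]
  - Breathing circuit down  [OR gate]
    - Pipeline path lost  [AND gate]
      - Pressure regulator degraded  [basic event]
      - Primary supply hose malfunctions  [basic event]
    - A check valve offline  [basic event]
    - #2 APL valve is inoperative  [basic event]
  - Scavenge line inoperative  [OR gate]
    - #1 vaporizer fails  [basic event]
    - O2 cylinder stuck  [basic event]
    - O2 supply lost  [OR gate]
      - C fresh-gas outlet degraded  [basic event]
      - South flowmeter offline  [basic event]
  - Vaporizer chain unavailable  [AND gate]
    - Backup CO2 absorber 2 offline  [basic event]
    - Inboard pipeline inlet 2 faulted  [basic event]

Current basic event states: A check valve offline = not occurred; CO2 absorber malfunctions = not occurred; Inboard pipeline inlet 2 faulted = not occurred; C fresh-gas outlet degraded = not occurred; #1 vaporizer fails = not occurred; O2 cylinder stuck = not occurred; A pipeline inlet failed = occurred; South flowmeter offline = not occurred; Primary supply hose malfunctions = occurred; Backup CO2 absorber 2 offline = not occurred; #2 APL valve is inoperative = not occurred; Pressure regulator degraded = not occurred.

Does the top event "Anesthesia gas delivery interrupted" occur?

Cylinder backup down [AND]: CO2 absorber malfunctions=not, A pipeline inlet failed=occurs → not all inputs occur → does not occur.
Pipeline path lost [AND]: Pressure regulator degraded=not, Primary supply hose malfunctions=occurs → not all inputs occur → does not occur.
Breathing circuit down [OR]: Pipeline path lost=not, A check valve offline=not, #2 APL valve is inoperative=not → no input occurs → does not occur.
O2 supply lost [OR]: C fresh-gas outlet degraded=not, South flowmeter offline=not → no input occurs → does not occur.
Scavenge line inoperative [OR]: #1 vaporizer fails=not, O2 cylinder stuck=not, O2 supply lost=not → no input occurs → does not occur.
Vaporizer chain unavailable [AND]: Backup CO2 absorber 2 offline=not, Inboard pipeline inlet 2 faulted=not → not all inputs occur → does not occur.
Anesthesia gas delivery interrupted [OR]: Cylinder backup down=not, Breathing circuit down=not, Scavenge line inoperative=not, Vaporizer chain unavailable=not → no input occurs → does not occur.

No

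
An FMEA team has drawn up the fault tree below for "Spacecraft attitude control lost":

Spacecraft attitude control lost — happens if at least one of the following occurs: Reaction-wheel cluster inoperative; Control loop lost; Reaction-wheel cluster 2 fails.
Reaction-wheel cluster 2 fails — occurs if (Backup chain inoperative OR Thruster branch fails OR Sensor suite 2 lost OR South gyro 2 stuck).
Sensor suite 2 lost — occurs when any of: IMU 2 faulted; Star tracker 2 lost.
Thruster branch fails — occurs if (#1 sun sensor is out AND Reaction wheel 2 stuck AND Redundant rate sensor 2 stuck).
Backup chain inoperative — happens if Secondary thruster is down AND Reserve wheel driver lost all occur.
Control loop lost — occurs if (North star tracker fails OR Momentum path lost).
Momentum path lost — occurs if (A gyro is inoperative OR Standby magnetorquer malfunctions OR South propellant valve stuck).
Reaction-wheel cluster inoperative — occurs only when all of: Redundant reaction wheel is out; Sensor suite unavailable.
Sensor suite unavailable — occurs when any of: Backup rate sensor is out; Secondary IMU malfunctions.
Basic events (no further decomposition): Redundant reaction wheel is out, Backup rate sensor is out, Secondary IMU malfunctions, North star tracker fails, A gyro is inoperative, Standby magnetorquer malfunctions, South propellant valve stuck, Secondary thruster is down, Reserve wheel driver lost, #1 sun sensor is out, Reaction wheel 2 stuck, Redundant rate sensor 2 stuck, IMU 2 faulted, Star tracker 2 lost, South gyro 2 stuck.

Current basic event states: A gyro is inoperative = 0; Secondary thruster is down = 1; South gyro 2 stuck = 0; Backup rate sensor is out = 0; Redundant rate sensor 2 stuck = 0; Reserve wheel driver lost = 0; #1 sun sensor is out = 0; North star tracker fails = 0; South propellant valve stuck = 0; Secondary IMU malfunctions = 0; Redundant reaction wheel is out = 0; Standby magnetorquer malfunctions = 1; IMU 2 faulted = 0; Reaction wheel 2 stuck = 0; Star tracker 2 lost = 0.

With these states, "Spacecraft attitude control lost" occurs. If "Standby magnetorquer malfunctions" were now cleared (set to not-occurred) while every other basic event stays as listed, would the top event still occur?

Counterfactual: set "Standby magnetorquer malfunctions" to not occurred.
Sensor suite unavailable [OR]: Backup rate sensor is out=not, Secondary IMU malfunctions=not → no input occurs → does not occur.
Reaction-wheel cluster inoperative [AND]: Redundant reaction wheel is out=not, Sensor suite unavailable=not → not all inputs occur → does not occur.
Momentum path lost [OR]: A gyro is inoperative=not, Standby magnetorquer malfunctions=not, South propellant valve stuck=not → no input occurs → does not occur.
Control loop lost [OR]: North star tracker fails=not, Momentum path lost=not → no input occurs → does not occur.
Backup chain inoperative [AND]: Secondary thruster is down=occurs, Reserve wheel driver lost=not → not all inputs occur → does not occur.
Thruster branch fails [AND]: #1 sun sensor is out=not, Reaction wheel 2 stuck=not, Redundant rate sensor 2 stuck=not → not all inputs occur → does not occur.
Sensor suite 2 lost [OR]: IMU 2 faulted=not, Star tracker 2 lost=not → no input occurs → does not occur.
Reaction-wheel cluster 2 fails [OR]: Backup chain inoperative=not, Thruster branch fails=not, Sensor suite 2 lost=not, South gyro 2 stuck=not → no input occurs → does not occur.
Spacecraft attitude control lost [OR]: Reaction-wheel cluster inoperative=not, Control loop lost=not, Reaction-wheel cluster 2 fails=not → no input occurs → does not occur.

No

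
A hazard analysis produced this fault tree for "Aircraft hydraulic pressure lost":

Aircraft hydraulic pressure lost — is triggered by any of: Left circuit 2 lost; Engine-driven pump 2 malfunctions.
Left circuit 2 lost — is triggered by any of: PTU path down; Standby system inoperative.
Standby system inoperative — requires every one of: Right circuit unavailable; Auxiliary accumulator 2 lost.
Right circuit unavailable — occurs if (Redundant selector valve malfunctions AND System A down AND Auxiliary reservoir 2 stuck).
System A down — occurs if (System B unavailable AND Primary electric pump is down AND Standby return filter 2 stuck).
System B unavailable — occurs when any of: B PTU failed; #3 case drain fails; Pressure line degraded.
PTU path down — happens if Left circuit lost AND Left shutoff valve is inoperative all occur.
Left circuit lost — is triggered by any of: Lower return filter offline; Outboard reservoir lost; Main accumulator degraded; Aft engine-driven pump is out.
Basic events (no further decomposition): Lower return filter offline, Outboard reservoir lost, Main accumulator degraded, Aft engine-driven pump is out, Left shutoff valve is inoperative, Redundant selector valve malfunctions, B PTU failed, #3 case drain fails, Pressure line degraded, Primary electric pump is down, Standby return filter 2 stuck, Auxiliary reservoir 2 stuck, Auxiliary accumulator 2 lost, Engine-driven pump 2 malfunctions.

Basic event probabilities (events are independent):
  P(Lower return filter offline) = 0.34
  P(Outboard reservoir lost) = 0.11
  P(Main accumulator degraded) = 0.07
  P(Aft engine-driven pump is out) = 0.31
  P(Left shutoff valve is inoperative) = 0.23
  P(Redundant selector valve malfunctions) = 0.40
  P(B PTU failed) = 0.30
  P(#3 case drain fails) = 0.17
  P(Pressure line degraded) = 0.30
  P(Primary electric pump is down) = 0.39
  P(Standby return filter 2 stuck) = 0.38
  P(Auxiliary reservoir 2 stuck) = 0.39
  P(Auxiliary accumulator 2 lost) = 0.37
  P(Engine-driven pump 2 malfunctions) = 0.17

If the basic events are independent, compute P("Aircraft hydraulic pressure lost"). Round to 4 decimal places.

0.2926

P(Left circuit lost) [OR] = 1 − (1−0.34) × (1−0.11) × (1−0.07) × (1−0.31) = 0.623065
P(PTU path down) [AND] = 0.623065 × 0.23 = 0.143305
P(System B unavailable) [OR] = 1 − (1−0.30) × (1−0.17) × (1−0.30) = 0.593300
P(System A down) [AND] = 0.593300 × 0.39 × 0.38 = 0.087927
P(Right circuit unavailable) [AND] = 0.40 × 0.087927 × 0.39 = 0.013717
P(Standby system inoperative) [AND] = 0.013717 × 0.37 = 0.005075
P(Left circuit 2 lost) [OR] = 1 − (1−0.143305) × (1−0.005075) = 0.147653
P(Aircraft hydraulic pressure lost) [OR] = 1 − (1−0.147653) × (1−0.17) = 0.292552
Rounded to 4 decimal places: P(Aircraft hydraulic pressure lost) ≈ 0.2926.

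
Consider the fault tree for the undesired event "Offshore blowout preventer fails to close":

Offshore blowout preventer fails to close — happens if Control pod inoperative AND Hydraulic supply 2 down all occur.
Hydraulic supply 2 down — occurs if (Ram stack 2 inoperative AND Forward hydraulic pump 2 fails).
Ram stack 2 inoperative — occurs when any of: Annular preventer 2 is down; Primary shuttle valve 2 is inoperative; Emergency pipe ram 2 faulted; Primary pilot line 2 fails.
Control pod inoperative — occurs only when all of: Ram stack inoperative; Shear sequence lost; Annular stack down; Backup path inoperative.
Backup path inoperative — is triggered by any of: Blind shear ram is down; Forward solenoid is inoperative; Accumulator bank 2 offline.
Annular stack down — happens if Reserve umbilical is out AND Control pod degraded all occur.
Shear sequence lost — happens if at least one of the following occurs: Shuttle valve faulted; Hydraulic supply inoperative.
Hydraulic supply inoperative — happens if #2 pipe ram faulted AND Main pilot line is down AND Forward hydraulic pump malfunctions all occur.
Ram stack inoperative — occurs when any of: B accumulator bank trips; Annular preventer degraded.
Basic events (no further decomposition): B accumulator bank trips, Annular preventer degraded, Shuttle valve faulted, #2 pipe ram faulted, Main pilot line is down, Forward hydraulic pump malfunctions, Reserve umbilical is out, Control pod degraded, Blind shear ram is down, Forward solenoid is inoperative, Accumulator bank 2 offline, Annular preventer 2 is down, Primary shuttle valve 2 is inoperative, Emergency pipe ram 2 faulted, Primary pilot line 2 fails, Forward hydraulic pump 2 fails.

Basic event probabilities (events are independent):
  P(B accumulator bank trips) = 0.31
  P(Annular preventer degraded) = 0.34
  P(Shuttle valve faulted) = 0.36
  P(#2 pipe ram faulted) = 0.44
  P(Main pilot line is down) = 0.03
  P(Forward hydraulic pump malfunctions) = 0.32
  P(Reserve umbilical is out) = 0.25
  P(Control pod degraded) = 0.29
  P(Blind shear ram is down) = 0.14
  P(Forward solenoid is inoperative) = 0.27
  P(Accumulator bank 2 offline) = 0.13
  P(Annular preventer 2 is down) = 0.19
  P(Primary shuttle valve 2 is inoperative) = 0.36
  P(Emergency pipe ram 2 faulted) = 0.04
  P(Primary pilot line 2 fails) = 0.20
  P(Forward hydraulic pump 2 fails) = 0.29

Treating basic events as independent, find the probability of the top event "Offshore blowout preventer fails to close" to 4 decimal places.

P(Ram stack inoperative) [OR] = 1 − (1−0.31) × (1−0.34) = 0.544600
P(Hydraulic supply inoperative) [AND] = 0.44 × 0.03 × 0.32 = 0.004224
P(Shear sequence lost) [OR] = 1 − (1−0.36) × (1−0.004224) = 0.362703
P(Annular stack down) [AND] = 0.25 × 0.29 = 0.072500
P(Backup path inoperative) [OR] = 1 − (1−0.14) × (1−0.27) × (1−0.13) = 0.453814
P(Control pod inoperative) [AND] = 0.544600 × 0.362703 × 0.072500 × 0.453814 = 0.006499
P(Ram stack 2 inoperative) [OR] = 1 − (1−0.19) × (1−0.36) × (1−0.04) × (1−0.20) = 0.601869
P(Hydraulic supply 2 down) [AND] = 0.601869 × 0.29 = 0.174542
P(Offshore blowout preventer fails to close) [AND] = 0.006499 × 0.174542 = 0.001134
Rounded to 4 decimal places: P(Offshore blowout preventer fails to close) ≈ 0.0011.

0.0011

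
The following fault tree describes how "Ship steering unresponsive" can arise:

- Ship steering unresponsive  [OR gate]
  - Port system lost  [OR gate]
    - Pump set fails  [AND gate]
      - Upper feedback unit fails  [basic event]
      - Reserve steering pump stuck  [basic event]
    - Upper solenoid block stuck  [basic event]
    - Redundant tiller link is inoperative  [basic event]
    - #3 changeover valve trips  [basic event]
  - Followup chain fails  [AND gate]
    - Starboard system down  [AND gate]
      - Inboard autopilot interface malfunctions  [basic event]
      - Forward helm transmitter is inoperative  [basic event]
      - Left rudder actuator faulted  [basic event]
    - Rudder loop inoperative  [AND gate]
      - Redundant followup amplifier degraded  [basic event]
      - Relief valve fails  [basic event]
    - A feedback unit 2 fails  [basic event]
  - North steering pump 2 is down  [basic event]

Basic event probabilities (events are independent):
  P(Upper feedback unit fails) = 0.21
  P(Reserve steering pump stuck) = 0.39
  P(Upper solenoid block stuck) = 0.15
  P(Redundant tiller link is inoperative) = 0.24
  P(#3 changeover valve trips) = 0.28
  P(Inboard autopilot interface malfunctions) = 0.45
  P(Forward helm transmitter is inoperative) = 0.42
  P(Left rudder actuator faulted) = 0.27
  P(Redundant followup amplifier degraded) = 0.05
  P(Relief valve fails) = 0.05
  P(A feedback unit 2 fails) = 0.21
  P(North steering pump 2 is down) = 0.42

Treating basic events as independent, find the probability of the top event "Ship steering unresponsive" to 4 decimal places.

0.7523

P(Pump set fails) [AND] = 0.21 × 0.39 = 0.081900
P(Port system lost) [OR] = 1 − (1−0.081900) × (1−0.15) × (1−0.24) × (1−0.28) = 0.572973
P(Starboard system down) [AND] = 0.45 × 0.42 × 0.27 = 0.051030
P(Rudder loop inoperative) [AND] = 0.05 × 0.05 = 0.002500
P(Followup chain fails) [AND] = 0.051030 × 0.002500 × 0.21 = 0.000027
P(Ship steering unresponsive) [OR] = 1 − (1−0.572973) × (1−0.000027) × (1−0.42) = 0.752331
Rounded to 4 decimal places: P(Ship steering unresponsive) ≈ 0.7523.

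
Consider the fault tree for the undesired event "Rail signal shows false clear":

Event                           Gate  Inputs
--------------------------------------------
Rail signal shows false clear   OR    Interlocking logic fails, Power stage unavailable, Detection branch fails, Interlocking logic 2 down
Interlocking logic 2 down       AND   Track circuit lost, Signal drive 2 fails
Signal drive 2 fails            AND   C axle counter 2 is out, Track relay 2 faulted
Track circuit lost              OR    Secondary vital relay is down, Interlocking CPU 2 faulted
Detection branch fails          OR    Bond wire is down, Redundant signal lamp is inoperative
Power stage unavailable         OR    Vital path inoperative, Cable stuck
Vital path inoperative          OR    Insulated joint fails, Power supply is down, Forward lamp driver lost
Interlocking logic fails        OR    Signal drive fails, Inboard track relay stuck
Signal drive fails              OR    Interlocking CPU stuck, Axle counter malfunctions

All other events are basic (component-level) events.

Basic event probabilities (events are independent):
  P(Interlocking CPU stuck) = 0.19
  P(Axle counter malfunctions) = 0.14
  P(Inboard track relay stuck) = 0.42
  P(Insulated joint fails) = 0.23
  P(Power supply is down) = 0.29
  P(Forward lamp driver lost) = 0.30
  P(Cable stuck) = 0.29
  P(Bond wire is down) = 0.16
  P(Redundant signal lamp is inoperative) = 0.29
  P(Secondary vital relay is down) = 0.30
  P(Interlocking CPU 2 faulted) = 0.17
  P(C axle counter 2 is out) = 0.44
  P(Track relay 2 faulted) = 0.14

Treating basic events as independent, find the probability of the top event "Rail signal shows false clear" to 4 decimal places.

0.9362

P(Signal drive fails) [OR] = 1 − (1−0.19) × (1−0.14) = 0.303400
P(Interlocking logic fails) [OR] = 1 − (1−0.303400) × (1−0.42) = 0.595972
P(Vital path inoperative) [OR] = 1 − (1−0.23) × (1−0.29) × (1−0.30) = 0.617310
P(Power stage unavailable) [OR] = 1 − (1−0.617310) × (1−0.29) = 0.728290
P(Detection branch fails) [OR] = 1 − (1−0.16) × (1−0.29) = 0.403600
P(Track circuit lost) [OR] = 1 − (1−0.30) × (1−0.17) = 0.419000
P(Signal drive 2 fails) [AND] = 0.44 × 0.14 = 0.061600
P(Interlocking logic 2 down) [AND] = 0.419000 × 0.061600 = 0.025810
P(Rail signal shows false clear) [OR] = 1 − (1−0.595972) × (1−0.728290) × (1−0.403600) × (1−0.025810) = 0.936218
Rounded to 4 decimal places: P(Rail signal shows false clear) ≈ 0.9362.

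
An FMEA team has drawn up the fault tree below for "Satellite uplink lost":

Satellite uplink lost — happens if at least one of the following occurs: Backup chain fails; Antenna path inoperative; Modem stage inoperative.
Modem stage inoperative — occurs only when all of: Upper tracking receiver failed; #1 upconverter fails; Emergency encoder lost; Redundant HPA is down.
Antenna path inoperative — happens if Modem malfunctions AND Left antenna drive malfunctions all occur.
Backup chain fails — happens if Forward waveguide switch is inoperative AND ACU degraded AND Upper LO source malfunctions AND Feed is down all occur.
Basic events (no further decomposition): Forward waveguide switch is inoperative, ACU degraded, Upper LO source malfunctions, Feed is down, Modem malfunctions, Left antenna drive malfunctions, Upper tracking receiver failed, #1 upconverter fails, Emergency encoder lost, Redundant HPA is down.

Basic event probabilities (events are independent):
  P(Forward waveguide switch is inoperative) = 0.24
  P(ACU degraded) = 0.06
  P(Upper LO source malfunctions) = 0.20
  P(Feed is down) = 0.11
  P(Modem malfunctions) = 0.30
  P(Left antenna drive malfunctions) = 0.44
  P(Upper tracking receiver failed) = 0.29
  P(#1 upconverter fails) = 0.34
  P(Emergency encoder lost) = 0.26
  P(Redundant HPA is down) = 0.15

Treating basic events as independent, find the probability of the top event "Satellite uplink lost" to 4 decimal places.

P(Backup chain fails) [AND] = 0.24 × 0.06 × 0.20 × 0.11 = 0.000317
P(Antenna path inoperative) [AND] = 0.30 × 0.44 = 0.132000
P(Modem stage inoperative) [AND] = 0.29 × 0.34 × 0.26 × 0.15 = 0.003845
P(Satellite uplink lost) [OR] = 1 − (1−0.000317) × (1−0.132000) × (1−0.003845) = 0.135612
Rounded to 4 decimal places: P(Satellite uplink lost) ≈ 0.1356.

0.1356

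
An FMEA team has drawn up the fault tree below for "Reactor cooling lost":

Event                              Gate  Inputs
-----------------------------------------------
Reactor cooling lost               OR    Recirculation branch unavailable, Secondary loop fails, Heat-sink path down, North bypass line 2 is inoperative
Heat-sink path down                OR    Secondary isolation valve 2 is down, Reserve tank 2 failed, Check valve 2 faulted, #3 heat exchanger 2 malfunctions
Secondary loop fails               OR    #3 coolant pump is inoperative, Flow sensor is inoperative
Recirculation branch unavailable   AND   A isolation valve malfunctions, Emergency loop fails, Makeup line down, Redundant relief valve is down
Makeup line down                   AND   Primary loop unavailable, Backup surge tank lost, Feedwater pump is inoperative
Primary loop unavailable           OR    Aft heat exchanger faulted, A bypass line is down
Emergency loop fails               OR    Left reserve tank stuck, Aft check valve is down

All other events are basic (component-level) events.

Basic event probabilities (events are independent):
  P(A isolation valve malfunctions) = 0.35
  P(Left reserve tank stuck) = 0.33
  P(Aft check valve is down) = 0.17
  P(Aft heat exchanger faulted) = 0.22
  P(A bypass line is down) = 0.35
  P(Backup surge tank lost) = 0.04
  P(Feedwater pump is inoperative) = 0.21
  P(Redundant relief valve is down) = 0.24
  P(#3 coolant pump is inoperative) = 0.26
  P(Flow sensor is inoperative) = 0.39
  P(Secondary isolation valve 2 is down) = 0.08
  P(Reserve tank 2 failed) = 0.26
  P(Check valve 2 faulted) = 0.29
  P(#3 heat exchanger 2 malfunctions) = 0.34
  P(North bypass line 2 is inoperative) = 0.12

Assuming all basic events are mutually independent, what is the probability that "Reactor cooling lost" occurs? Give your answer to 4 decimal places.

0.8733

P(Emergency loop fails) [OR] = 1 − (1−0.33) × (1−0.17) = 0.443900
P(Primary loop unavailable) [OR] = 1 − (1−0.22) × (1−0.35) = 0.493000
P(Makeup line down) [AND] = 0.493000 × 0.04 × 0.21 = 0.004141
P(Recirculation branch unavailable) [AND] = 0.35 × 0.443900 × 0.004141 × 0.24 = 0.000154
P(Secondary loop fails) [OR] = 1 − (1−0.26) × (1−0.39) = 0.548600
P(Heat-sink path down) [OR] = 1 − (1−0.08) × (1−0.26) × (1−0.29) × (1−0.34) = 0.680977
P(Reactor cooling lost) [OR] = 1 − (1−0.000154) × (1−0.548600) × (1−0.680977) × (1−0.12) = 0.873293
Rounded to 4 decimal places: P(Reactor cooling lost) ≈ 0.8733.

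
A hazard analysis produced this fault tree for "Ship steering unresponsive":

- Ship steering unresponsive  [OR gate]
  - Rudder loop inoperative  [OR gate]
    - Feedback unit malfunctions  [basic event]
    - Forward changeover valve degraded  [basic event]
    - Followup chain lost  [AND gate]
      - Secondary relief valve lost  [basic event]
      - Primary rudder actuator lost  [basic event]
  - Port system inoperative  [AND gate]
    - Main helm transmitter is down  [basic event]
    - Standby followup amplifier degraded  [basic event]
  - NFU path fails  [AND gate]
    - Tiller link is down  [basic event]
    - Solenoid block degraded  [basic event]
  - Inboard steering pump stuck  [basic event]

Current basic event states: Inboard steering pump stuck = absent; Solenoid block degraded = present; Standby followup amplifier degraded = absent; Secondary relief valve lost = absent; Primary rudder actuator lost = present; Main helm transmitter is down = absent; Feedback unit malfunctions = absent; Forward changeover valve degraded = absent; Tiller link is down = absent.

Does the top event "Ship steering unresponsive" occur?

Followup chain lost [AND]: Secondary relief valve lost=not, Primary rudder actuator lost=occurs → not all inputs occur → does not occur.
Rudder loop inoperative [OR]: Feedback unit malfunctions=not, Forward changeover valve degraded=not, Followup chain lost=not → no input occurs → does not occur.
Port system inoperative [AND]: Main helm transmitter is down=not, Standby followup amplifier degraded=not → not all inputs occur → does not occur.
NFU path fails [AND]: Tiller link is down=not, Solenoid block degraded=occurs → not all inputs occur → does not occur.
Ship steering unresponsive [OR]: Rudder loop inoperative=not, Port system inoperative=not, NFU path fails=not, Inboard steering pump stuck=not → no input occurs → does not occur.

No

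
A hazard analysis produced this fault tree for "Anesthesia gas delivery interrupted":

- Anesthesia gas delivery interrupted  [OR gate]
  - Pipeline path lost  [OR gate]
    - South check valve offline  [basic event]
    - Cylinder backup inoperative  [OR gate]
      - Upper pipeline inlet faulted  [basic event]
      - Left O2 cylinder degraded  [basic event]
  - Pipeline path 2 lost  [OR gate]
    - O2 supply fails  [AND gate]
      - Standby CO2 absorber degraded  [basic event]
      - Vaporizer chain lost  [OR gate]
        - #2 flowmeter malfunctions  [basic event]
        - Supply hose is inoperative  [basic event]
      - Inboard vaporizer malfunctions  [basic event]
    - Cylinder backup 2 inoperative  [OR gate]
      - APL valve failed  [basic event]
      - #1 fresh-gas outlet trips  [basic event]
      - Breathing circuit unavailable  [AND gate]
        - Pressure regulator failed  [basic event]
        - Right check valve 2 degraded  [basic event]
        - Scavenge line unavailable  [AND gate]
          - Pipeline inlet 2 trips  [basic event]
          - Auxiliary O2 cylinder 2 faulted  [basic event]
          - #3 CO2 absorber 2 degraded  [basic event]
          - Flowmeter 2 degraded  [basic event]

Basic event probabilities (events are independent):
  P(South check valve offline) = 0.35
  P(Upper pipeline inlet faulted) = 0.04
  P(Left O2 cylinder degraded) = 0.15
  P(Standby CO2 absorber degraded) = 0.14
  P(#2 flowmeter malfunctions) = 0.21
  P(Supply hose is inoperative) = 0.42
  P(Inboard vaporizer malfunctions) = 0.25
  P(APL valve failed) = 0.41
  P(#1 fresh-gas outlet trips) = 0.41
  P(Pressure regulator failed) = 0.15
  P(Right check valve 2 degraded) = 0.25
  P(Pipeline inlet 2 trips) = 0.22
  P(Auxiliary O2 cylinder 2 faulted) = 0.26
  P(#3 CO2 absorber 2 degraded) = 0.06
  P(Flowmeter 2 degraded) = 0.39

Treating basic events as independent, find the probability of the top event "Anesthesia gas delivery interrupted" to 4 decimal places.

P(Cylinder backup inoperative) [OR] = 1 − (1−0.04) × (1−0.15) = 0.184000
P(Pipeline path lost) [OR] = 1 − (1−0.35) × (1−0.184000) = 0.469600
P(Vaporizer chain lost) [OR] = 1 − (1−0.21) × (1−0.42) = 0.541800
P(O2 supply fails) [AND] = 0.14 × 0.541800 × 0.25 = 0.018963
P(Scavenge line unavailable) [AND] = 0.22 × 0.26 × 0.06 × 0.39 = 0.001338
P(Breathing circuit unavailable) [AND] = 0.15 × 0.25 × 0.001338 = 0.000050
P(Cylinder backup 2 inoperative) [OR] = 1 − (1−0.41) × (1−0.41) × (1−0.000050) = 0.651917
P(Pipeline path 2 lost) [OR] = 1 − (1−0.018963) × (1−0.651917) = 0.658518
P(Anesthesia gas delivery interrupted) [OR] = 1 − (1−0.469600) × (1−0.658518) = 0.818878
Rounded to 4 decimal places: P(Anesthesia gas delivery interrupted) ≈ 0.8189.

0.8189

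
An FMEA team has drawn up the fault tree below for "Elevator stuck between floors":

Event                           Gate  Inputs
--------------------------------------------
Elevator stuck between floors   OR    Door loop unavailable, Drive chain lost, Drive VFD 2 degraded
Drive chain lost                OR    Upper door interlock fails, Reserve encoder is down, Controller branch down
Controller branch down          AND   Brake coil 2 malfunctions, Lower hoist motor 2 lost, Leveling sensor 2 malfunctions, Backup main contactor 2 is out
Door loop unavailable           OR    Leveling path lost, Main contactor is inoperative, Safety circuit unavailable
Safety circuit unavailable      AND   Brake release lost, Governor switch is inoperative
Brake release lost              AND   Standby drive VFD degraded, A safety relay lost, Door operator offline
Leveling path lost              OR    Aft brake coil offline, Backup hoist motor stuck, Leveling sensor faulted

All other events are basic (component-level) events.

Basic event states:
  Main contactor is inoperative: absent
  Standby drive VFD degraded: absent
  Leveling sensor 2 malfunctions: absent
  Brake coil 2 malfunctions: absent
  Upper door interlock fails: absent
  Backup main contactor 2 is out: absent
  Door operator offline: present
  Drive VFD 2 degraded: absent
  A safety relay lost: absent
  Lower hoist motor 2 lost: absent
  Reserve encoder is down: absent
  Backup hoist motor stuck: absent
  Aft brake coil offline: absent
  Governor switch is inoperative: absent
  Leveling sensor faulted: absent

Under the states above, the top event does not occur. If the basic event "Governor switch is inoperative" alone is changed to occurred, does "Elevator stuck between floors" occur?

Counterfactual: set "Governor switch is inoperative" to occurred.
Leveling path lost [OR]: Aft brake coil offline=not, Backup hoist motor stuck=not, Leveling sensor faulted=not → no input occurs → does not occur.
Brake release lost [AND]: Standby drive VFD degraded=not, A safety relay lost=not, Door operator offline=occurs → not all inputs occur → does not occur.
Safety circuit unavailable [AND]: Brake release lost=not, Governor switch is inoperative=occurs → not all inputs occur → does not occur.
Door loop unavailable [OR]: Leveling path lost=not, Main contactor is inoperative=not, Safety circuit unavailable=not → no input occurs → does not occur.
Controller branch down [AND]: Brake coil 2 malfunctions=not, Lower hoist motor 2 lost=not, Leveling sensor 2 malfunctions=not, Backup main contactor 2 is out=not → not all inputs occur → does not occur.
Drive chain lost [OR]: Upper door interlock fails=not, Reserve encoder is down=not, Controller branch down=not → no input occurs → does not occur.
Elevator stuck between floors [OR]: Door loop unavailable=not, Drive chain lost=not, Drive VFD 2 degraded=not → no input occurs → does not occur.

No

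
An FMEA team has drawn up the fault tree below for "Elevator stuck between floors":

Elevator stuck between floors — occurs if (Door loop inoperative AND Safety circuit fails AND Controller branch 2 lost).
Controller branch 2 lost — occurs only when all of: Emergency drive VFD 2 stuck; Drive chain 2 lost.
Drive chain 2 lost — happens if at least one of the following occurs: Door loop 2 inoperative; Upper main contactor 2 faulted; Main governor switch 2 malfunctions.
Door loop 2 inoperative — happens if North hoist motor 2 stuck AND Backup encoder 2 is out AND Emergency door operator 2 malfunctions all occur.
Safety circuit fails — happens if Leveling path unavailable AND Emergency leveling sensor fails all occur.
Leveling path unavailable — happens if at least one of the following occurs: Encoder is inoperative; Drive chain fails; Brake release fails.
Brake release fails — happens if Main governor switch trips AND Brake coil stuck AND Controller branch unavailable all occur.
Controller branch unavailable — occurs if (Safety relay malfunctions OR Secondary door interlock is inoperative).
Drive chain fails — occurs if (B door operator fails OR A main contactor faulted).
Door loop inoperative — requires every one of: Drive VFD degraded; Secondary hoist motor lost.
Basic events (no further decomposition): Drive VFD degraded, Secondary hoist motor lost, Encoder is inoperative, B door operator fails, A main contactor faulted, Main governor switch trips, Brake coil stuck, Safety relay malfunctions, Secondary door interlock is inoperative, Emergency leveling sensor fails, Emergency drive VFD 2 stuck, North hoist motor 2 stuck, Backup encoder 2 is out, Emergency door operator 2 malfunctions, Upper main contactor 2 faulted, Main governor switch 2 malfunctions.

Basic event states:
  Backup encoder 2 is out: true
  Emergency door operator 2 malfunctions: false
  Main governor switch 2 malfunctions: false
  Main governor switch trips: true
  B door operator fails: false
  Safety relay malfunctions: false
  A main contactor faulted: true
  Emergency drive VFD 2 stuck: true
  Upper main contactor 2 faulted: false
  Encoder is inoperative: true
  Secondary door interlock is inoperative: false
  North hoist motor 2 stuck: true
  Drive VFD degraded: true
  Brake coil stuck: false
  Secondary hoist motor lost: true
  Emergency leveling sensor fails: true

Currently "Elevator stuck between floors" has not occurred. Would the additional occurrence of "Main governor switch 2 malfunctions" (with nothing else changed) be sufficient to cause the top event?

Counterfactual: set "Main governor switch 2 malfunctions" to occurred.
Door loop inoperative [AND]: Drive VFD degraded=occurs, Secondary hoist motor lost=occurs → all inputs occur → occurs.
Drive chain fails [OR]: B door operator fails=not, A main contactor faulted=occurs → at least one input occurs → occurs.
Controller branch unavailable [OR]: Safety relay malfunctions=not, Secondary door interlock is inoperative=not → no input occurs → does not occur.
Brake release fails [AND]: Main governor switch trips=occurs, Brake coil stuck=not, Controller branch unavailable=not → not all inputs occur → does not occur.
Leveling path unavailable [OR]: Encoder is inoperative=occurs, Drive chain fails=occurs, Brake release fails=not → at least one input occurs → occurs.
Safety circuit fails [AND]: Leveling path unavailable=occurs, Emergency leveling sensor fails=occurs → all inputs occur → occurs.
Door loop 2 inoperative [AND]: North hoist motor 2 stuck=occurs, Backup encoder 2 is out=occurs, Emergency door operator 2 malfunctions=not → not all inputs occur → does not occur.
Drive chain 2 lost [OR]: Door loop 2 inoperative=not, Upper main contactor 2 faulted=not, Main governor switch 2 malfunctions=occurs → at least one input occurs → occurs.
Controller branch 2 lost [AND]: Emergency drive VFD 2 stuck=occurs, Drive chain 2 lost=occurs → all inputs occur → occurs.
Elevator stuck between floors [AND]: Door loop inoperative=occurs, Safety circuit fails=occurs, Controller branch 2 lost=occurs → all inputs occur → occurs.

Yes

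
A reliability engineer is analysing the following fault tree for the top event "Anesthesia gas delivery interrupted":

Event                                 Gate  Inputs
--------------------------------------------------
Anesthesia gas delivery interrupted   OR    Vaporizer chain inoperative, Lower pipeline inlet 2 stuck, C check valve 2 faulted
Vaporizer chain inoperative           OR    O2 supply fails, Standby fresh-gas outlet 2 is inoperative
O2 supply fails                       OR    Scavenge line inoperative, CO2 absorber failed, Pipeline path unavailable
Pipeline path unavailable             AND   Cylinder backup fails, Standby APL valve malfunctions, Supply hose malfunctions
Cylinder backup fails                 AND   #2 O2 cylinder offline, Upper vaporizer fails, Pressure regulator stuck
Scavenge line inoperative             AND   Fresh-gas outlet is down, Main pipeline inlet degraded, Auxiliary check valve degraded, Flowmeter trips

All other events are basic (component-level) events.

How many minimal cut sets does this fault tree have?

6

Scavenge line inoperative [AND]: one cut set from each child combined → 1 × 1 × 1 × 1 = 1 cut set(s).
Cylinder backup fails [AND]: one cut set from each child combined → 1 × 1 × 1 = 1 cut set(s).
Pipeline path unavailable [AND]: one cut set from each child combined → 1 × 1 × 1 = 1 cut set(s).
O2 supply fails [OR]: union of children's cut sets → 3 cut set(s).
Vaporizer chain inoperative [OR]: union of children's cut sets → 4 cut set(s).
Anesthesia gas delivery interrupted [OR]: union of children's cut sets → 6 cut set(s).
Minimal cut sets: {Auxiliary check valve degraded, Flowmeter trips, Fresh-gas outlet is down, Main pipeline inlet degraded}; {CO2 absorber failed}; {#2 O2 cylinder offline, Pressure regulator stuck, Standby APL valve malfunctions, Supply hose malfunctions, Upper vaporizer fails}; {Standby fresh-gas outlet 2 is inoperative}; {Lower pipeline inlet 2 stuck}; {C check valve 2 faulted}.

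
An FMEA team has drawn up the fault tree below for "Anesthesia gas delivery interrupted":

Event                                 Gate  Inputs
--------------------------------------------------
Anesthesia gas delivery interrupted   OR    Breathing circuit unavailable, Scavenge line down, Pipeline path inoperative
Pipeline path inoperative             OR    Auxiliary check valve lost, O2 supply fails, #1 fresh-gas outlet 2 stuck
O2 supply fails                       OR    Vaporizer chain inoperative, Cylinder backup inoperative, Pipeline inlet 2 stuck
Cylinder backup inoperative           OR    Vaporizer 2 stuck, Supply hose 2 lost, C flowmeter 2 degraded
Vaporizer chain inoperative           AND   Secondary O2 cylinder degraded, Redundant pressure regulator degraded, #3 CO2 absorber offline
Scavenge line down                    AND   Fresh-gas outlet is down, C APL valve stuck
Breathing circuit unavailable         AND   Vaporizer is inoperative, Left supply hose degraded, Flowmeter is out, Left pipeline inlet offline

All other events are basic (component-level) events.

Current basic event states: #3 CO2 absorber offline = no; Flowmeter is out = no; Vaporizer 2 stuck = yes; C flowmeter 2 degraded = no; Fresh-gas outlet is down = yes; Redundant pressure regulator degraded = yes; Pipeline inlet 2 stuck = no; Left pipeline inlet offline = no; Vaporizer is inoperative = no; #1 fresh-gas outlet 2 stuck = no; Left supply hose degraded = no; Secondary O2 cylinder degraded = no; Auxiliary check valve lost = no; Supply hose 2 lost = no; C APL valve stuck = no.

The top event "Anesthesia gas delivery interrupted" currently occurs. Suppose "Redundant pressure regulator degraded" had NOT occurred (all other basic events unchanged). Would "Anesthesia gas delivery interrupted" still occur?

Counterfactual: set "Redundant pressure regulator degraded" to not occurred.
Breathing circuit unavailable [AND]: Vaporizer is inoperative=not, Left supply hose degraded=not, Flowmeter is out=not, Left pipeline inlet offline=not → not all inputs occur → does not occur.
Scavenge line down [AND]: Fresh-gas outlet is down=occurs, C APL valve stuck=not → not all inputs occur → does not occur.
Vaporizer chain inoperative [AND]: Secondary O2 cylinder degraded=not, Redundant pressure regulator degraded=not, #3 CO2 absorber offline=not → not all inputs occur → does not occur.
Cylinder backup inoperative [OR]: Vaporizer 2 stuck=occurs, Supply hose 2 lost=not, C flowmeter 2 degraded=not → at least one input occurs → occurs.
O2 supply fails [OR]: Vaporizer chain inoperative=not, Cylinder backup inoperative=occurs, Pipeline inlet 2 stuck=not → at least one input occurs → occurs.
Pipeline path inoperative [OR]: Auxiliary check valve lost=not, O2 supply fails=occurs, #1 fresh-gas outlet 2 stuck=not → at least one input occurs → occurs.
Anesthesia gas delivery interrupted [OR]: Breathing circuit unavailable=not, Scavenge line down=not, Pipeline path inoperative=occurs → at least one input occurs → occurs.

Yes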